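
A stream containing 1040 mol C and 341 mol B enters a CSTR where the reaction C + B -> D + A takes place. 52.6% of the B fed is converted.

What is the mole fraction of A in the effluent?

B reacted = 0.526 × 341 = 179.4 mol; ν_B = −1, so ξ = 179.4/1 = 179.4 mol.
Outlet amounts (n = n₀ + ν ξ):
  C: 1040 − 1(179.4) = 860.6
  B: 341 − 1(179.4) = 161.6
  D: 0 + 1(179.4) = 179.4
  A: 0 + 1(179.4) = 179.4
Total out = 1381 mol; y_A = 179.4 / 1381 = 0.1299.

0.13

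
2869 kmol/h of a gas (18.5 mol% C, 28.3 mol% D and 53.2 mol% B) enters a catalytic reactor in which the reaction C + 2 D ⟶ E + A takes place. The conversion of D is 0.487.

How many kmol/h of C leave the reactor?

333 kmol/h

D reacted = 0.487 × 811.9 = 395.4 kmol/h; ν_D = −2, so ξ = 395.4/2 = 197.7 kmol/h.
Outlet amounts (n = n₀ + ν ξ):
  C: 530.8 − 1(197.7) = 333.1
  D: 811.9 − 2(197.7) = 416.5
  E: 0 + 1(197.7) = 197.7
  A: 0 + 1(197.7) = 197.7
  B: 1526 (inert)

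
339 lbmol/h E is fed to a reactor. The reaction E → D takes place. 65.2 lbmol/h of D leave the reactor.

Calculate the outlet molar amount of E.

For D: n = n₀ + 1ξ → 65.2 = 0 + 1ξ, giving ξ = 65.2 lbmol/h.
Outlet amounts (n = n₀ + ν ξ):
  E: 339 − 1(65.2) = 273.8
  D: 0 + 1(65.2) = 65.2

274 lbmol/h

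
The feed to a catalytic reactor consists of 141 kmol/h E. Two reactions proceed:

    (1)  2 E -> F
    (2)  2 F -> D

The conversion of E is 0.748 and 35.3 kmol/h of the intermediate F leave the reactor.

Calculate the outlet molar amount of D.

Conversion of E: E consumed = 2ξ₁ = 0.748 × 141 → ξ₁ = 52.73 kmol/h.
F balance: n_F = 0 + 1ξ₁ − 2ξ₂ = 35.3 → ξ₂ = (1·52.73 − 35.3)/2 = 8.717 kmol/h.
Outlet amounts (n = n₀ + Σ ν·ξ):
  E: 141 − 2(52.73) = 35.53
  F: 0 + 1(52.73) − 2(8.717) = 35.3
  D: 0 + 1(8.717) = 8.717

8.72 kmol/h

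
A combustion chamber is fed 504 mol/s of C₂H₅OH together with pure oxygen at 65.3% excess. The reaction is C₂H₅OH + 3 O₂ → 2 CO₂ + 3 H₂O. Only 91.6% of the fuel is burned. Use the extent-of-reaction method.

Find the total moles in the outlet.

Stoichiometric O₂ = 3 × 504 = 1512 mol/s; O₂ fed = 1512 × 1.653 = 2499 mol/s.
Fuel reacted = 0.916 × 504 → ξ = 461.7 mol/s.
Outlet (n = n₀ + ν ξ):
  C₂H₅OH: 504 − 1(461.7) = 42.34
  O₂: 2499 − 3(461.7) = 1114
  CO₂: 0 + 2(461.7) = 923.3
  H₂O: 0 + 3(461.7) = 1385
Total out = 42.34 + 1114 + 923.3 + 1385 = 3465 mol/s.

3470 mol/s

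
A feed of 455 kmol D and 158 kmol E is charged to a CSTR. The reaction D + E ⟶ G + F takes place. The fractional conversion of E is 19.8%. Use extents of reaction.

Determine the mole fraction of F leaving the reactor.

E reacted = 0.198 × 158 = 31.28 kmol; ν_E = −1, so ξ = 31.28/1 = 31.28 kmol.
Outlet amounts (n = n₀ + ν ξ):
  D: 455 − 1(31.28) = 423.7
  E: 158 − 1(31.28) = 126.7
  G: 0 + 1(31.28) = 31.28
  F: 0 + 1(31.28) = 31.28
Total out = 613 kmol; y_F = 31.28 / 613 = 0.05103.

0.051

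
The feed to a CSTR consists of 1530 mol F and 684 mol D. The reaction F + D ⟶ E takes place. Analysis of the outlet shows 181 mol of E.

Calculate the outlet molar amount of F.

1350 mol

For E: n = n₀ + 1ξ → 181 = 0 + 1ξ, giving ξ = 181 mol.
Outlet amounts (n = n₀ + ν ξ):
  F: 1530 − 1(181) = 1349
  D: 684 − 1(181) = 503
  E: 0 + 1(181) = 181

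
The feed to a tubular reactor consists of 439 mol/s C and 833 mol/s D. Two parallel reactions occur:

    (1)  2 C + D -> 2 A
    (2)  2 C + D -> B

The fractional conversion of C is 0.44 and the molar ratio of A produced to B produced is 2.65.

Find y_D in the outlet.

Conversion of C: C consumed = 0.44 × 439 = 193.2 mol/s = 2ξ₁ + 2ξ₂.
Selectivity: 2ξ₁ / (1ξ₂) = 2.65 → ξ₁ = 1.325 ξ₂.
Substitute: (2·1.325 + 2) ξ₂ = 193.2 → ξ₂ = 41.54 mol/s, ξ₁ = 55.04 mol/s.
Outlet amounts (n = n₀ + Σ ν·ξ):
  C: 439 − 2(55.04) − 2(41.54) = 245.8
  D: 833 − 1(55.04) − 1(41.54) = 736.4
  A: 0 + 2(55.04) = 110.1
  B: 0 + 1(41.54) = 41.54
Total out = 1134 mol/s; y_D = 736.4 / 1134 = 0.6495.

0.649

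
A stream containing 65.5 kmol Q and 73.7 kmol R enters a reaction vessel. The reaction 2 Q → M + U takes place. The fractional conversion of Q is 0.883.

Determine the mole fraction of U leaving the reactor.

0.208

Q reacted = 0.883 × 65.5 = 57.84 kmol; ν_Q = −2, so ξ = 57.84/2 = 28.92 kmol.
Outlet amounts (n = n₀ + ν ξ):
  Q: 65.5 − 2(28.92) = 7.663
  M: 0 + 1(28.92) = 28.92
  U: 0 + 1(28.92) = 28.92
  R: 73.7 (inert)
Total out = 139.2 kmol; y_U = 28.92 / 139.2 = 0.2077.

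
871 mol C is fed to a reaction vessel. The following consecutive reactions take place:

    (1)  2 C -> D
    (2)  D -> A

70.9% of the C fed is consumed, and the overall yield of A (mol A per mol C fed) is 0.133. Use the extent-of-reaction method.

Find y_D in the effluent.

0.343

Conversion of C: C consumed = 2ξ₁ = 0.709 × 871 → ξ₁ = 308.8 mol.
Yield of A: 1ξ₂ / 871 = 0.133 → ξ₂ = 115.8 mol.
Outlet amounts (n = n₀ + Σ ν·ξ):
  C: 871 − 2(308.8) = 253.5
  D: 0 + 1(308.8) − 1(115.8) = 192.9
  A: 0 + 1(115.8) = 115.8
Total out = 562.2 mol; y_D = 192.9 / 562.2 = 0.3431.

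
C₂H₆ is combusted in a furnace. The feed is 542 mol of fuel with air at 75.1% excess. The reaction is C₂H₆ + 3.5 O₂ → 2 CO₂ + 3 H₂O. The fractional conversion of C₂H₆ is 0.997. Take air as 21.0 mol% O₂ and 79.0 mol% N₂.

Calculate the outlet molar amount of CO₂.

1080 mol

Stoichiometric O₂ = 3.5 × 542 = 1897 mol; O₂ fed = 1897 × 1.751 = 3322 mol.
N₂ fed = 3322 × 79/21 = 12500 mol.
Fuel reacted = 0.997 × 542 → ξ = 540.4 mol.
Outlet (n = n₀ + ν ξ):
  C₂H₆: 542 − 1(540.4) = 1.626
  O₂: 3322 − 3.5(540.4) = 1430
  N₂: 12500 (inert)
  CO₂: 0 + 2(540.4) = 1081
  H₂O: 0 + 3(540.4) = 1621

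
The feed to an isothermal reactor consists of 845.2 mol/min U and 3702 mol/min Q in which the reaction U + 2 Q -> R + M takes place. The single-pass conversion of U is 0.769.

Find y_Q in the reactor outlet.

U reacted = 0.769 × 845.2 = 650 mol/min; ν_U = −1, so ξ = 650/1 = 650 mol/min.
Outlet amounts (n = n₀ + ν ξ):
  U: 845.2 − 1(650) = 195.2
  Q: 3702 − 2(650) = 2402
  R: 0 + 1(650) = 650
  M: 0 + 1(650) = 650
Total out = 3897 mol/min; y_Q = 2402 / 3897 = 0.6164.

0.616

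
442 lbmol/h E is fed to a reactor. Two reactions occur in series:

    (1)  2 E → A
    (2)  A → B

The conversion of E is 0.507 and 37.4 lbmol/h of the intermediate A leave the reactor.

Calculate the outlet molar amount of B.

Conversion of E: E consumed = 2ξ₁ = 0.507 × 442 → ξ₁ = 112 lbmol/h.
A balance: n_A = 0 + 1ξ₁ − 1ξ₂ = 37.4 → ξ₂ = (1·112 − 37.4)/1 = 74.65 lbmol/h.
Outlet amounts (n = n₀ + Σ ν·ξ):
  E: 442 − 2(112) = 217.9
  A: 0 + 1(112) − 1(74.65) = 37.4
  B: 0 + 1(74.65) = 74.65

74.6 lbmol/h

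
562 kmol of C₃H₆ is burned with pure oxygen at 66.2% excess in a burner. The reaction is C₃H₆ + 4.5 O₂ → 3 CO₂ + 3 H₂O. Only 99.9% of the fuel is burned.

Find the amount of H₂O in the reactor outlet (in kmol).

Stoichiometric O₂ = 4.5 × 562 = 2529 kmol; O₂ fed = 2529 × 1.662 = 4203 kmol.
Fuel reacted = 0.999 × 562 → ξ = 561.4 kmol.
Outlet (n = n₀ + ν ξ):
  C₃H₆: 562 − 1(561.4) = 0.562
  O₂: 4203 − 4.5(561.4) = 1677
  CO₂: 0 + 3(561.4) = 1684
  H₂O: 0 + 3(561.4) = 1684

1680 kmol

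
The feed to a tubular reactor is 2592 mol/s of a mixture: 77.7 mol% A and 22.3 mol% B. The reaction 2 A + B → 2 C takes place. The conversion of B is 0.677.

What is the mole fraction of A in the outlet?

B reacted = 0.677 × 578 = 391.3 mol/s; ν_B = −1, so ξ = 391.3/1 = 391.3 mol/s.
Outlet amounts (n = n₀ + ν ξ):
  A: 2014 − 2(391.3) = 1231
  B: 578 − 1(391.3) = 186.7
  C: 0 + 2(391.3) = 782.6
Total out = 2201 mol/s; y_A = 1231 / 2201 = 0.5595.

0.56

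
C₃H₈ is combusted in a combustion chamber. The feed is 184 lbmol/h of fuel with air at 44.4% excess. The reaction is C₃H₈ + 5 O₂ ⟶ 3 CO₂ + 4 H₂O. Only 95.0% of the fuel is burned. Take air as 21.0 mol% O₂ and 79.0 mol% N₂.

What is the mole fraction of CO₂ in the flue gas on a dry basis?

0.0876

Stoichiometric O₂ = 5 × 184 = 920 lbmol/h; O₂ fed = 920 × 1.444 = 1328 lbmol/h.
N₂ fed = 1328 × 79/21 = 4998 lbmol/h.
Fuel reacted = 0.95 × 184 → ξ = 174.8 lbmol/h.
Outlet (n = n₀ + ν ξ):
  C₃H₈: 184 − 1(174.8) = 9.2
  O₂: 1328 − 5(174.8) = 454.5
  N₂: 4998 (inert)
  CO₂: 0 + 3(174.8) = 524.4
  H₂O: 0 + 4(174.8) = 699.2
Dry total = 5986 lbmol/h; y_CO₂ (dry) = 524.4 / 5986 = 0.08761.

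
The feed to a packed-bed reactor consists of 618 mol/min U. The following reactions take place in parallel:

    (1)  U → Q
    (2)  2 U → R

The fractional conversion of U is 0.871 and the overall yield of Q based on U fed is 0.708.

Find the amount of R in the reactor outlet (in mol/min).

50.4 mol/min

Yield of Q: 1ξ₁ / 618 = 0.708 → ξ₁ = 437.5 mol/min.
Conversion of U: 1ξ₁ + 2ξ₂ = 0.871 × 618 = 538.3 → ξ₂ = 50.37 mol/min.
Outlet amounts (n = n₀ + Σ ν·ξ):
  U: 618 − 1(437.5) − 2(50.37) = 79.72
  Q: 0 + 1(437.5) = 437.5
  R: 0 + 1(50.37) = 50.37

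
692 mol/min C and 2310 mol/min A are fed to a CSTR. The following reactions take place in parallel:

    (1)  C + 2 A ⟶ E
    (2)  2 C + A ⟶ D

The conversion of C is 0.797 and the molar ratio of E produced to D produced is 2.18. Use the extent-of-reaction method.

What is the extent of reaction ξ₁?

ξ₁ = 288 mol/min

Conversion of C: C consumed = 0.797 × 692 = 551.5 mol/min = 1ξ₁ + 2ξ₂.
Selectivity: 1ξ₁ / (1ξ₂) = 2.18 → ξ₁ = 2.18 ξ₂.
Substitute: (1·2.18 + 2) ξ₂ = 551.5 → ξ₂ = 131.9 mol/min, ξ₁ = 287.6 mol/min.
Outlet amounts (n = n₀ + Σ ν·ξ):
  C: 692 − 1(287.6) − 2(131.9) = 140.5
  A: 2310 − 2(287.6) − 1(131.9) = 1603
  E: 0 + 1(287.6) = 287.6
  D: 0 + 1(131.9) = 131.9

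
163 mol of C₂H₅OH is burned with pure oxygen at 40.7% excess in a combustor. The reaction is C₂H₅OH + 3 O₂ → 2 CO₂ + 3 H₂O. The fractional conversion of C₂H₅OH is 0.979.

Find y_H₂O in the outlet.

Stoichiometric O₂ = 3 × 163 = 489 mol; O₂ fed = 489 × 1.407 = 688 mol.
Fuel reacted = 0.979 × 163 → ξ = 159.6 mol.
Outlet (n = n₀ + ν ξ):
  C₂H₅OH: 163 − 1(159.6) = 3.423
  O₂: 688 − 3(159.6) = 209.3
  CO₂: 0 + 2(159.6) = 319.2
  H₂O: 0 + 3(159.6) = 478.7
Total out = 1011 mol; y_H₂O = 478.7 / 1011 = 0.4737.

0.474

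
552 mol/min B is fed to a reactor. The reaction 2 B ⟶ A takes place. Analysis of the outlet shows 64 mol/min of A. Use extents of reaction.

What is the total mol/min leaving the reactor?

For A: n = n₀ + 1ξ → 64 = 0 + 1ξ, giving ξ = 64 mol/min.
Outlet amounts (n = n₀ + ν ξ):
  B: 552 − 2(64) = 424
  A: 0 + 1(64) = 64
Total out = 424 + 64 = 488 mol/min.

488 mol/min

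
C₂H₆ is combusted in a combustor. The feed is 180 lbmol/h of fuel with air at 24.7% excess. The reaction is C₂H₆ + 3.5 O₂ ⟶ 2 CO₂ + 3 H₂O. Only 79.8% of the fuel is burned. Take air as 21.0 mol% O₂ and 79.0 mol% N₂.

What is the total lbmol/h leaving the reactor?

3990 lbmol/h

Stoichiometric O₂ = 3.5 × 180 = 630 lbmol/h; O₂ fed = 630 × 1.247 = 785.6 lbmol/h.
N₂ fed = 785.6 × 79/21 = 2955 lbmol/h.
Fuel reacted = 0.798 × 180 → ξ = 143.6 lbmol/h.
Outlet (n = n₀ + ν ξ):
  C₂H₆: 180 − 1(143.6) = 36.36
  O₂: 785.6 − 3.5(143.6) = 282.9
  N₂: 2955 (inert)
  CO₂: 0 + 2(143.6) = 287.3
  H₂O: 0 + 3(143.6) = 430.9
Total out = 36.36 + 282.9 + 2955 + 287.3 + 430.9 = 3993 lbmol/h.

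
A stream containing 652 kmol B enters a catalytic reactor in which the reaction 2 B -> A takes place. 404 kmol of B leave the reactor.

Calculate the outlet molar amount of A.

For B: n = n₀ − 2ξ → 404 = 652 − 2ξ, giving ξ = 124 kmol.
Outlet amounts (n = n₀ + ν ξ):
  B: 652 − 2(124) = 404
  A: 0 + 1(124) = 124

124 kmol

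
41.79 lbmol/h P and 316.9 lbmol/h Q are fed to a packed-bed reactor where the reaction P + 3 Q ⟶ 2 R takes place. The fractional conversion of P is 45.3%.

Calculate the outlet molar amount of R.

37.9 lbmol/h

P reacted = 0.453 × 41.79 = 18.93 lbmol/h; ν_P = −1, so ξ = 18.93/1 = 18.93 lbmol/h.
Outlet amounts (n = n₀ + ν ξ):
  P: 41.79 − 1(18.93) = 22.86
  Q: 316.9 − 3(18.93) = 260.1
  R: 0 + 2(18.93) = 37.86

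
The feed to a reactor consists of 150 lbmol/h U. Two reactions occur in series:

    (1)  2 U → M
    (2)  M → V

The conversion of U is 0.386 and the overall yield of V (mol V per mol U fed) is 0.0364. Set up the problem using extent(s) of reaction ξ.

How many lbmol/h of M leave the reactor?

Conversion of U: U consumed = 2ξ₁ = 0.386 × 150 → ξ₁ = 28.95 lbmol/h.
Yield of V: 1ξ₂ / 150 = 0.0364 → ξ₂ = 5.46 lbmol/h.
Outlet amounts (n = n₀ + Σ ν·ξ):
  U: 150 − 2(28.95) = 92.1
  M: 0 + 1(28.95) − 1(5.46) = 23.49
  V: 0 + 1(5.46) = 5.46

23.5 lbmol/h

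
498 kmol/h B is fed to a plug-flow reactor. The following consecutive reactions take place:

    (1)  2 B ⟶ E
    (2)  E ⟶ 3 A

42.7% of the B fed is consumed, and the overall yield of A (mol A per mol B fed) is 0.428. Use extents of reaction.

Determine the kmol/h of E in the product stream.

35.3 kmol/h

Conversion of B: B consumed = 2ξ₁ = 0.427 × 498 → ξ₁ = 106.3 kmol/h.
Yield of A: 3ξ₂ / 498 = 0.428 → ξ₂ = 71.05 kmol/h.
Outlet amounts (n = n₀ + Σ ν·ξ):
  B: 498 − 2(106.3) = 285.4
  E: 0 + 1(106.3) − 1(71.05) = 35.27
  A: 0 + 3(71.05) = 213.1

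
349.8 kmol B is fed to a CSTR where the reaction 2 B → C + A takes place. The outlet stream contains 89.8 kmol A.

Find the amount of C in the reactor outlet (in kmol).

For A: n = n₀ + 1ξ → 89.8 = 0 + 1ξ, giving ξ = 89.8 kmol.
Outlet amounts (n = n₀ + ν ξ):
  B: 349.8 − 2(89.8) = 170.2
  C: 0 + 1(89.8) = 89.8
  A: 0 + 1(89.8) = 89.8

89.8 kmol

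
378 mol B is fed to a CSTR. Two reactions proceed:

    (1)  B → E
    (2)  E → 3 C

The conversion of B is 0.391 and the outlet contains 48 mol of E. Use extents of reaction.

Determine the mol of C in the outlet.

Conversion of B: B consumed = 1ξ₁ = 0.391 × 378 → ξ₁ = 147.8 mol.
E balance: n_E = 0 + 1ξ₁ − 1ξ₂ = 48 → ξ₂ = (1·147.8 − 48)/1 = 99.8 mol.
Outlet amounts (n = n₀ + Σ ν·ξ):
  B: 378 − 1(147.8) = 230.2
  E: 0 + 1(147.8) − 1(99.8) = 48
  C: 0 + 3(99.8) = 299.4

299 mol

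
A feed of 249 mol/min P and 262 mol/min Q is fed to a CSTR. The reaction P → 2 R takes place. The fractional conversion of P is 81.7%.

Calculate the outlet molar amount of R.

P reacted = 0.817 × 249 = 203.4 mol/min; ν_P = −1, so ξ = 203.4/1 = 203.4 mol/min.
Outlet amounts (n = n₀ + ν ξ):
  P: 249 − 1(203.4) = 45.57
  R: 0 + 2(203.4) = 406.9
  Q: 262 (inert)

407 mol/min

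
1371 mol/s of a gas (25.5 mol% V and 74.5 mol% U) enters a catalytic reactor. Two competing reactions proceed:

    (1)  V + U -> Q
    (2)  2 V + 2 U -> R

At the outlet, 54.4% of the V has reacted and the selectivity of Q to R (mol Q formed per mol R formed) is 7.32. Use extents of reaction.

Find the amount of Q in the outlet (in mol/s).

149 mol/s

Conversion of V: V consumed = 0.544 × 349.6 = 190.2 mol/s = 1ξ₁ + 2ξ₂.
Selectivity: 1ξ₁ / (1ξ₂) = 7.32 → ξ₁ = 7.32 ξ₂.
Substitute: (1·7.32 + 2) ξ₂ = 190.2 → ξ₂ = 20.41 mol/s, ξ₁ = 149.4 mol/s.
Outlet amounts (n = n₀ + Σ ν·ξ):
  V: 349.6 − 1(149.4) − 2(20.41) = 159.4
  U: 1021 − 1(149.4) − 2(20.41) = 831.2
  Q: 0 + 1(149.4) = 149.4
  R: 0 + 1(20.41) = 20.41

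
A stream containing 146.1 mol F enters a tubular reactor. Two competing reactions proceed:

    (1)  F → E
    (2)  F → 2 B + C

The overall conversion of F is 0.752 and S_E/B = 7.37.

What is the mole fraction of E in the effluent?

Conversion of F: F consumed = 0.752 × 146.1 = 109.9 mol = 1ξ₁ + 1ξ₂.
Selectivity: 1ξ₁ / (2ξ₂) = 7.37 → ξ₁ = 14.74 ξ₂.
Substitute: (1·14.74 + 1) ξ₂ = 109.9 → ξ₂ = 6.98 mol, ξ₁ = 102.9 mol.
Outlet amounts (n = n₀ + Σ ν·ξ):
  F: 146.1 − 1(102.9) − 1(6.98) = 36.23
  E: 0 + 1(102.9) = 102.9
  B: 0 + 2(6.98) = 13.96
  C: 0 + 1(6.98) = 6.98
Total out = 160.1 mol; y_E = 102.9 / 160.1 = 0.6428.

0.643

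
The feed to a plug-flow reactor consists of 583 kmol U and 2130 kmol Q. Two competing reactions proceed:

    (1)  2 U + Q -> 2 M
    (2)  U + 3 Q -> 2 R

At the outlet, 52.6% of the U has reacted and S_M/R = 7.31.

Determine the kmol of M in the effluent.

287 kmol

Conversion of U: U consumed = 0.526 × 583 = 306.7 kmol = 2ξ₁ + 1ξ₂.
Selectivity: 2ξ₁ / (2ξ₂) = 7.31 → ξ₁ = 7.31 ξ₂.
Substitute: (2·7.31 + 1) ξ₂ = 306.7 → ξ₂ = 19.63 kmol, ξ₁ = 143.5 kmol.
Outlet amounts (n = n₀ + Σ ν·ξ):
  U: 583 − 2(143.5) − 1(19.63) = 276.3
  Q: 2130 − 1(143.5) − 3(19.63) = 1928
  M: 0 + 2(143.5) = 287
  R: 0 + 2(19.63) = 39.26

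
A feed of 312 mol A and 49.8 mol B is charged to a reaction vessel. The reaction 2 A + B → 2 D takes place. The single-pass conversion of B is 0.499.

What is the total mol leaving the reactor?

B reacted = 0.499 × 49.8 = 24.85 mol; ν_B = −1, so ξ = 24.85/1 = 24.85 mol.
Outlet amounts (n = n₀ + ν ξ):
  A: 312 − 2(24.85) = 262.3
  B: 49.8 − 1(24.85) = 24.95
  D: 0 + 2(24.85) = 49.7
Total out = 262.3 + 24.95 + 49.7 = 336.9 mol.

337 mol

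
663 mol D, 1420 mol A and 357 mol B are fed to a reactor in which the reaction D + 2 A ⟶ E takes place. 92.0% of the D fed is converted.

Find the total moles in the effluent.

D reacted = 0.92 × 663 = 610 mol; ν_D = −1, so ξ = 610/1 = 610 mol.
Outlet amounts (n = n₀ + ν ξ):
  D: 663 − 1(610) = 53.04
  A: 1420 − 2(610) = 200.1
  E: 0 + 1(610) = 610
  B: 357 (inert)
Total out = 53.04 + 200.1 + 610 + 357 = 1220 mol.

1220 mol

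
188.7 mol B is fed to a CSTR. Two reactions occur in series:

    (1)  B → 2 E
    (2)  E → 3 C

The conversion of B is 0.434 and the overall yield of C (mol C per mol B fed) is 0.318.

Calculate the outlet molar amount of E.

Conversion of B: B consumed = 1ξ₁ = 0.434 × 188.7 → ξ₁ = 81.9 mol.
Yield of C: 3ξ₂ / 188.7 = 0.318 → ξ₂ = 20 mol.
Outlet amounts (n = n₀ + Σ ν·ξ):
  B: 188.7 − 1(81.9) = 106.8
  E: 0 + 2(81.9) − 1(20) = 143.8
  C: 0 + 3(20) = 60.01

144 mol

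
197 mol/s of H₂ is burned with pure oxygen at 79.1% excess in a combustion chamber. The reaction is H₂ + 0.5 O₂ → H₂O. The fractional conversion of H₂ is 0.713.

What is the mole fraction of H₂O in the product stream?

0.463

Stoichiometric O₂ = 0.5 × 197 = 98.5 mol/s; O₂ fed = 98.5 × 1.791 = 176.4 mol/s.
Fuel reacted = 0.713 × 197 → ξ = 140.5 mol/s.
Outlet (n = n₀ + ν ξ):
  H₂: 197 − 1(140.5) = 56.54
  O₂: 176.4 − 0.5(140.5) = 106.2
  H₂O: 0 + 1(140.5) = 140.5
Total out = 303.2 mol/s; y_H₂O = 140.5 / 303.2 = 0.4633.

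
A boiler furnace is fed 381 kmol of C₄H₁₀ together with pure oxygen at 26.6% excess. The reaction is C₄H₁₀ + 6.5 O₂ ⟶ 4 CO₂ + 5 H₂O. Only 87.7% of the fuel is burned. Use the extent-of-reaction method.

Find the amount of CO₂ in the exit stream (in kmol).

1340 kmol

Stoichiometric O₂ = 6.5 × 381 = 2476 kmol; O₂ fed = 2476 × 1.266 = 3135 kmol.
Fuel reacted = 0.877 × 381 → ξ = 334.1 kmol.
Outlet (n = n₀ + ν ξ):
  C₄H₁₀: 381 − 1(334.1) = 46.86
  O₂: 3135 − 6.5(334.1) = 963.4
  CO₂: 0 + 4(334.1) = 1337
  H₂O: 0 + 5(334.1) = 1671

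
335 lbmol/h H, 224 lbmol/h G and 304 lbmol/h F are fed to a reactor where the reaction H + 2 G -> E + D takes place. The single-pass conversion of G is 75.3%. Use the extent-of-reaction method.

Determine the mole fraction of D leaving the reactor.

0.108

G reacted = 0.753 × 224 = 168.7 lbmol/h; ν_G = −2, so ξ = 168.7/2 = 84.34 lbmol/h.
Outlet amounts (n = n₀ + ν ξ):
  H: 335 − 1(84.34) = 250.7
  G: 224 − 2(84.34) = 55.33
  E: 0 + 1(84.34) = 84.34
  D: 0 + 1(84.34) = 84.34
  F: 304 (inert)
Total out = 778.7 lbmol/h; y_D = 84.34 / 778.7 = 0.1083.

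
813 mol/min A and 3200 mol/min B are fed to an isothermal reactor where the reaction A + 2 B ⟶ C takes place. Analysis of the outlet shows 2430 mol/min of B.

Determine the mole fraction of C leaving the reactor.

For B: n = n₀ − 2ξ → 2430 = 3200 − 2ξ, giving ξ = 385 mol/min.
Outlet amounts (n = n₀ + ν ξ):
  A: 813 − 1(385) = 428
  B: 3200 − 2(385) = 2430
  C: 0 + 1(385) = 385
Total out = 3243 mol/min; y_C = 385 / 3243 = 0.1187.

0.119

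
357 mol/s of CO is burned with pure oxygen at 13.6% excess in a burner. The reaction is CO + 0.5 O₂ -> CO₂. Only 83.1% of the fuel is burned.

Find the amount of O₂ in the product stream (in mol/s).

54.4 mol/s

Stoichiometric O₂ = 0.5 × 357 = 178.5 mol/s; O₂ fed = 178.5 × 1.136 = 202.8 mol/s.
Fuel reacted = 0.831 × 357 → ξ = 296.7 mol/s.
Outlet (n = n₀ + ν ξ):
  CO: 357 − 1(296.7) = 60.33
  O₂: 202.8 − 0.5(296.7) = 54.44
  CO₂: 0 + 1(296.7) = 296.7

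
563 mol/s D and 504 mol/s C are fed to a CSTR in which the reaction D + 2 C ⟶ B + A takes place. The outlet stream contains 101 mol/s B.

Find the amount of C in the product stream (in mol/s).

For B: n = n₀ + 1ξ → 101 = 0 + 1ξ, giving ξ = 101 mol/s.
Outlet amounts (n = n₀ + ν ξ):
  D: 563 − 1(101) = 462
  C: 504 − 2(101) = 302
  B: 0 + 1(101) = 101
  A: 0 + 1(101) = 101

302 mol/s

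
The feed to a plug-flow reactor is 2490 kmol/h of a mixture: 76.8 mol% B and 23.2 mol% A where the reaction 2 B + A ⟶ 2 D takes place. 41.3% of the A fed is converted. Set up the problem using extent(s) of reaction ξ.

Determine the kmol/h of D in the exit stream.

477 kmol/h

A reacted = 0.413 × 577.7 = 238.6 kmol/h; ν_A = −1, so ξ = 238.6/1 = 238.6 kmol/h.
Outlet amounts (n = n₀ + ν ξ):
  B: 1912 − 2(238.6) = 1435
  A: 577.7 − 1(238.6) = 339.1
  D: 0 + 2(238.6) = 477.2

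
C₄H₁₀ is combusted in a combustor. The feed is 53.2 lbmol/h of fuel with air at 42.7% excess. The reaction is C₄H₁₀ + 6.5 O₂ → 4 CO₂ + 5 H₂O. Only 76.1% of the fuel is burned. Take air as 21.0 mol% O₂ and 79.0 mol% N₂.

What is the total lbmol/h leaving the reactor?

Stoichiometric O₂ = 6.5 × 53.2 = 345.8 lbmol/h; O₂ fed = 345.8 × 1.427 = 493.5 lbmol/h.
N₂ fed = 493.5 × 79/21 = 1856 lbmol/h.
Fuel reacted = 0.761 × 53.2 → ξ = 40.49 lbmol/h.
Outlet (n = n₀ + ν ξ):
  C₄H₁₀: 53.2 − 1(40.49) = 12.71
  O₂: 493.5 − 6.5(40.49) = 230.3
  N₂: 1856 (inert)
  CO₂: 0 + 4(40.49) = 161.9
  H₂O: 0 + 5(40.49) = 202.4
Total out = 12.71 + 230.3 + 1856 + 161.9 + 202.4 = 2464 lbmol/h.

2460 lbmol/h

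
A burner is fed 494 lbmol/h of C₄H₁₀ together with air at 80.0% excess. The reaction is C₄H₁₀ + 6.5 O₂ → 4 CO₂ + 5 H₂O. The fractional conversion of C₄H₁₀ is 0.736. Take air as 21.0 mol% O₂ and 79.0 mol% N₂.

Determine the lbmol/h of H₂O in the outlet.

Stoichiometric O₂ = 6.5 × 494 = 3211 lbmol/h; O₂ fed = 3211 × 1.800 = 5780 lbmol/h.
N₂ fed = 5780 × 79/21 = 21740 lbmol/h.
Fuel reacted = 0.736 × 494 → ξ = 363.6 lbmol/h.
Outlet (n = n₀ + ν ξ):
  C₄H₁₀: 494 − 1(363.6) = 130.4
  O₂: 5780 − 6.5(363.6) = 3417
  N₂: 21740 (inert)
  CO₂: 0 + 4(363.6) = 1454
  H₂O: 0 + 5(363.6) = 1818

1820 lbmol/h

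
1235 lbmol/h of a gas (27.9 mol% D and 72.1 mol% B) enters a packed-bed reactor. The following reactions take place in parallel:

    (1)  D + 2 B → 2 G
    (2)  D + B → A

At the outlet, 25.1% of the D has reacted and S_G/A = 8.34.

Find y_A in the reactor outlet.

Conversion of D: D consumed = 0.251 × 344.6 = 86.49 lbmol/h = 1ξ₁ + 1ξ₂.
Selectivity: 2ξ₁ / (1ξ₂) = 8.34 → ξ₁ = 4.17 ξ₂.
Substitute: (1·4.17 + 1) ξ₂ = 86.49 → ξ₂ = 16.73 lbmol/h, ξ₁ = 69.76 lbmol/h.
Outlet amounts (n = n₀ + Σ ν·ξ):
  D: 344.6 − 1(69.76) − 1(16.73) = 258.1
  B: 890.4 − 2(69.76) − 1(16.73) = 734.2
  G: 0 + 2(69.76) = 139.5
  A: 0 + 1(16.73) = 16.73
Total out = 1149 lbmol/h; y_A = 16.73 / 1149 = 0.01457.

0.0146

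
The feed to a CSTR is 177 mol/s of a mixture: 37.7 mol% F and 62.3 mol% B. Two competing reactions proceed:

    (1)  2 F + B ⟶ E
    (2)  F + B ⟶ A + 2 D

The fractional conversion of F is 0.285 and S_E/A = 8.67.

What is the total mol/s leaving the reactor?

Conversion of F: F consumed = 0.285 × 66.73 = 19.02 mol/s = 2ξ₁ + 1ξ₂.
Selectivity: 1ξ₁ / (1ξ₂) = 8.67 → ξ₁ = 8.67 ξ₂.
Substitute: (2·8.67 + 1) ξ₂ = 19.02 → ξ₂ = 1.037 mol/s, ξ₁ = 8.99 mol/s.
Outlet amounts (n = n₀ + Σ ν·ξ):
  F: 66.73 − 2(8.99) − 1(1.037) = 47.71
  B: 110.3 − 1(8.99) − 1(1.037) = 100.2
  E: 0 + 1(8.99) = 8.99
  A: 0 + 1(1.037) = 1.037
  D: 0 + 2(1.037) = 2.074
Total out = 47.71 + 100.2 + 8.99 + 1.037 + 2.074 = 160.1 mol/s.

160 mol/s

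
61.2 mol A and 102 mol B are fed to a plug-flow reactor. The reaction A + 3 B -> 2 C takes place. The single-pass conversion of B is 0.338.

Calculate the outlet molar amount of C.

B reacted = 0.338 × 102 = 34.48 mol; ν_B = −3, so ξ = 34.48/3 = 11.49 mol.
Outlet amounts (n = n₀ + ν ξ):
  A: 61.2 − 1(11.49) = 49.71
  B: 102 − 3(11.49) = 67.52
  C: 0 + 2(11.49) = 22.98

23 mol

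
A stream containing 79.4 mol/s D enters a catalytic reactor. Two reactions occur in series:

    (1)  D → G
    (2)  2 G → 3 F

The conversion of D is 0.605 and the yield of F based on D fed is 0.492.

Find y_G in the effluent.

0.238

Conversion of D: D consumed = 1ξ₁ = 0.605 × 79.4 → ξ₁ = 48.04 mol/s.
Yield of F: 3ξ₂ / 79.4 = 0.492 → ξ₂ = 13.02 mol/s.
Outlet amounts (n = n₀ + Σ ν·ξ):
  D: 79.4 − 1(48.04) = 31.36
  G: 0 + 1(48.04) − 2(13.02) = 21.99
  F: 0 + 3(13.02) = 39.06
Total out = 92.42 mol/s; y_G = 21.99 / 92.42 = 0.238.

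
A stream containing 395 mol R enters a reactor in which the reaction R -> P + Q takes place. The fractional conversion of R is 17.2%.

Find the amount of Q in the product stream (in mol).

R reacted = 0.172 × 395 = 67.94 mol; ν_R = −1, so ξ = 67.94/1 = 67.94 mol.
Outlet amounts (n = n₀ + ν ξ):
  R: 395 − 1(67.94) = 327.1
  P: 0 + 1(67.94) = 67.94
  Q: 0 + 1(67.94) = 67.94

67.9 mol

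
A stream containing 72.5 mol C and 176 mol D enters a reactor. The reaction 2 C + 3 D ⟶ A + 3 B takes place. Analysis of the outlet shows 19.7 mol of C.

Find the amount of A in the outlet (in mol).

For C: n = n₀ − 2ξ → 19.7 = 72.5 − 2ξ, giving ξ = 26.4 mol.
Outlet amounts (n = n₀ + ν ξ):
  C: 72.5 − 2(26.4) = 19.7
  D: 176 − 3(26.4) = 96.8
  A: 0 + 1(26.4) = 26.4
  B: 0 + 3(26.4) = 79.2

26.4 mol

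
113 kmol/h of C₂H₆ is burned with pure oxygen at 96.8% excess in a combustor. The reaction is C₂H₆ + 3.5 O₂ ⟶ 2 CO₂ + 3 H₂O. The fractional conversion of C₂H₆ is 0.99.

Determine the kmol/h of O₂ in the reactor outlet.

Stoichiometric O₂ = 3.5 × 113 = 395.5 kmol/h; O₂ fed = 395.5 × 1.968 = 778.3 kmol/h.
Fuel reacted = 0.99 × 113 → ξ = 111.9 kmol/h.
Outlet (n = n₀ + ν ξ):
  C₂H₆: 113 − 1(111.9) = 1.13
  O₂: 778.3 − 3.5(111.9) = 386.8
  CO₂: 0 + 2(111.9) = 223.7
  H₂O: 0 + 3(111.9) = 335.6

387 kmol/h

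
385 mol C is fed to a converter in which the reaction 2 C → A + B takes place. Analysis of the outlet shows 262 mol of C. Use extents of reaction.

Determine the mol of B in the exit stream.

For C: n = n₀ − 2ξ → 262 = 385 − 2ξ, giving ξ = 61.5 mol.
Outlet amounts (n = n₀ + ν ξ):
  C: 385 − 2(61.5) = 262
  A: 0 + 1(61.5) = 61.5
  B: 0 + 1(61.5) = 61.5

61.5 mol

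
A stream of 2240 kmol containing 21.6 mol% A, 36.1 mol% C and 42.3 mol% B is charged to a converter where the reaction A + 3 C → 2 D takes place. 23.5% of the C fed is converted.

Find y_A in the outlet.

C reacted = 0.235 × 808.6 = 190 kmol; ν_C = −3, so ξ = 190/3 = 63.34 kmol.
Outlet amounts (n = n₀ + ν ξ):
  A: 483.8 − 1(63.34) = 420.5
  C: 808.6 − 3(63.34) = 618.6
  D: 0 + 2(63.34) = 126.7
  B: 947.5 (inert)
Total out = 2113 kmol; y_A = 420.5 / 2113 = 0.199.

0.199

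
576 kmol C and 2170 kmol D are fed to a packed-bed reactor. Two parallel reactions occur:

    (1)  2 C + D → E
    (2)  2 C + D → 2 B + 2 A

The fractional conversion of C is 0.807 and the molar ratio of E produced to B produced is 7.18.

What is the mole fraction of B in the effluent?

0.013

Conversion of C: C consumed = 0.807 × 576 = 464.8 kmol = 2ξ₁ + 2ξ₂.
Selectivity: 1ξ₁ / (2ξ₂) = 7.18 → ξ₁ = 14.36 ξ₂.
Substitute: (2·14.36 + 2) ξ₂ = 464.8 → ξ₂ = 15.13 kmol, ξ₁ = 217.3 kmol.
Outlet amounts (n = n₀ + Σ ν·ξ):
  C: 576 − 2(217.3) − 2(15.13) = 111.2
  D: 2170 − 1(217.3) − 1(15.13) = 1938
  E: 0 + 1(217.3) = 217.3
  B: 0 + 2(15.13) = 30.26
  A: 0 + 2(15.13) = 30.26
Total out = 2327 kmol; y_B = 30.26 / 2327 = 0.01301.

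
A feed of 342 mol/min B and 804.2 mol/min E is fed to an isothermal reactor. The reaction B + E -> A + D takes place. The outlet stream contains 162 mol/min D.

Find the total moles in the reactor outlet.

For D: n = n₀ + 1ξ → 162 = 0 + 1ξ, giving ξ = 162 mol/min.
Outlet amounts (n = n₀ + ν ξ):
  B: 342 − 1(162) = 180
  E: 804.2 − 1(162) = 642.2
  A: 0 + 1(162) = 162
  D: 0 + 1(162) = 162
Total out = 180 + 642.2 + 162 + 162 = 1146 mol/min.

1150 mol/min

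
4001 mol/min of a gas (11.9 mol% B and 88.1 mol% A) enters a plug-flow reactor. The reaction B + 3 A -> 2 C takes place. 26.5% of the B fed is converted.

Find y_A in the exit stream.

0.839

B reacted = 0.265 × 476.1 = 126.2 mol/min; ν_B = −1, so ξ = 126.2/1 = 126.2 mol/min.
Outlet amounts (n = n₀ + ν ξ):
  B: 476.1 − 1(126.2) = 349.9
  A: 3525 − 3(126.2) = 3146
  C: 0 + 2(126.2) = 252.3
Total out = 3749 mol/min; y_A = 3146 / 3749 = 0.8393.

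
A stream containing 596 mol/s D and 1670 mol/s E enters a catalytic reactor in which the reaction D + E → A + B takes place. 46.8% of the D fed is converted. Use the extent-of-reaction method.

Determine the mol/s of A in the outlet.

279 mol/s

D reacted = 0.468 × 596 = 278.9 mol/s; ν_D = −1, so ξ = 278.9/1 = 278.9 mol/s.
Outlet amounts (n = n₀ + ν ξ):
  D: 596 − 1(278.9) = 317.1
  E: 1670 − 1(278.9) = 1391
  A: 0 + 1(278.9) = 278.9
  B: 0 + 1(278.9) = 278.9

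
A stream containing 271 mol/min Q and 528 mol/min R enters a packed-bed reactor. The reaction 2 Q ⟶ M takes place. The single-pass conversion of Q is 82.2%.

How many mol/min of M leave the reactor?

111 mol/min

Q reacted = 0.822 × 271 = 222.8 mol/min; ν_Q = −2, so ξ = 222.8/2 = 111.4 mol/min.
Outlet amounts (n = n₀ + ν ξ):
  Q: 271 − 2(111.4) = 48.24
  M: 0 + 1(111.4) = 111.4
  R: 528 (inert)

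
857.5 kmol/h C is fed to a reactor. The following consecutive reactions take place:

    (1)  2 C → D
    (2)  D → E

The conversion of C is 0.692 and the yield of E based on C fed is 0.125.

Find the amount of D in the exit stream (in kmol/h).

190 kmol/h

Conversion of C: C consumed = 2ξ₁ = 0.692 × 857.5 → ξ₁ = 296.7 kmol/h.
Yield of E: 1ξ₂ / 857.5 = 0.125 → ξ₂ = 107.2 kmol/h.
Outlet amounts (n = n₀ + Σ ν·ξ):
  C: 857.5 − 2(296.7) = 264.1
  D: 0 + 1(296.7) − 1(107.2) = 189.5
  E: 0 + 1(107.2) = 107.2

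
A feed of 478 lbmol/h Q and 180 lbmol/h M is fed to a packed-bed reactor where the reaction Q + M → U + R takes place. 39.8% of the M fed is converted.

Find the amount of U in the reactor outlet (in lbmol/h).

71.6 lbmol/h

M reacted = 0.398 × 180 = 71.64 lbmol/h; ν_M = −1, so ξ = 71.64/1 = 71.64 lbmol/h.
Outlet amounts (n = n₀ + ν ξ):
  Q: 478 − 1(71.64) = 406.4
  M: 180 − 1(71.64) = 108.4
  U: 0 + 1(71.64) = 71.64
  R: 0 + 1(71.64) = 71.64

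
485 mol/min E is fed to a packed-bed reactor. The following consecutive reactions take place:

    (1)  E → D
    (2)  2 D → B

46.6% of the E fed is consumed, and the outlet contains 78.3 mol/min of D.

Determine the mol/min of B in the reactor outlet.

73.9 mol/min

Conversion of E: E consumed = 1ξ₁ = 0.466 × 485 → ξ₁ = 226 mol/min.
D balance: n_D = 0 + 1ξ₁ − 2ξ₂ = 78.3 → ξ₂ = (1·226 − 78.3)/2 = 73.86 mol/min.
Outlet amounts (n = n₀ + Σ ν·ξ):
  E: 485 − 1(226) = 259
  D: 0 + 1(226) − 2(73.86) = 78.3
  B: 0 + 1(73.86) = 73.86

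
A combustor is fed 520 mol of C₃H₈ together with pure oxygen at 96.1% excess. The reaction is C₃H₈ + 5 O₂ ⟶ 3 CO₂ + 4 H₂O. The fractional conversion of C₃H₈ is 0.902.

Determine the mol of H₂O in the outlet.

Stoichiometric O₂ = 5 × 520 = 2600 mol; O₂ fed = 2600 × 1.961 = 5099 mol.
Fuel reacted = 0.902 × 520 → ξ = 469 mol.
Outlet (n = n₀ + ν ξ):
  C₃H₈: 520 − 1(469) = 50.96
  O₂: 5099 − 5(469) = 2753
  CO₂: 0 + 3(469) = 1407
  H₂O: 0 + 4(469) = 1876

1880 mol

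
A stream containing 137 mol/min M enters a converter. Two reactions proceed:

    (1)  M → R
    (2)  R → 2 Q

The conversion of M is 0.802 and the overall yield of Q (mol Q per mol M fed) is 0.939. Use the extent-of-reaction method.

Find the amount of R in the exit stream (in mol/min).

45.6 mol/min

Conversion of M: M consumed = 1ξ₁ = 0.802 × 137 → ξ₁ = 109.9 mol/min.
Yield of Q: 2ξ₂ / 137 = 0.939 → ξ₂ = 64.32 mol/min.
Outlet amounts (n = n₀ + Σ ν·ξ):
  M: 137 − 1(109.9) = 27.13
  R: 0 + 1(109.9) − 1(64.32) = 45.55
  Q: 0 + 2(64.32) = 128.6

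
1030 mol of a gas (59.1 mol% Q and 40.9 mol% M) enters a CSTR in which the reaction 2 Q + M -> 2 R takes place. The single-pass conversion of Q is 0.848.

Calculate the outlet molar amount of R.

516 mol

Q reacted = 0.848 × 608.7 = 516.2 mol; ν_Q = −2, so ξ = 516.2/2 = 258.1 mol.
Outlet amounts (n = n₀ + ν ξ):
  Q: 608.7 − 2(258.1) = 92.53
  M: 421.3 − 1(258.1) = 163.2
  R: 0 + 2(258.1) = 516.2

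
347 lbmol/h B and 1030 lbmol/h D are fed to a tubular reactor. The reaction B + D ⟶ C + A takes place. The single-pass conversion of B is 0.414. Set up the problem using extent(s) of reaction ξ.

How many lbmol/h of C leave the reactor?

B reacted = 0.414 × 347 = 143.7 lbmol/h; ν_B = −1, so ξ = 143.7/1 = 143.7 lbmol/h.
Outlet amounts (n = n₀ + ν ξ):
  B: 347 − 1(143.7) = 203.3
  D: 1030 − 1(143.7) = 886.3
  C: 0 + 1(143.7) = 143.7
  A: 0 + 1(143.7) = 143.7

144 lbmol/h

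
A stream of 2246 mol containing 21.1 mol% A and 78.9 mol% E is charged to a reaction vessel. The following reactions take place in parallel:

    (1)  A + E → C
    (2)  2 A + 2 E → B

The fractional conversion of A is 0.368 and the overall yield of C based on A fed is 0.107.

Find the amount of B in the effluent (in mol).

61.8 mol

Yield of C: 1ξ₁ / 473.9 = 0.107 → ξ₁ = 50.71 mol.
Conversion of A: 1ξ₁ + 2ξ₂ = 0.368 × 473.9 = 174.4 → ξ₂ = 61.84 mol.
Outlet amounts (n = n₀ + Σ ν·ξ):
  A: 473.9 − 1(50.71) − 2(61.84) = 299.5
  E: 1772 − 1(50.71) − 2(61.84) = 1598
  C: 0 + 1(50.71) = 50.71
  B: 0 + 1(61.84) = 61.84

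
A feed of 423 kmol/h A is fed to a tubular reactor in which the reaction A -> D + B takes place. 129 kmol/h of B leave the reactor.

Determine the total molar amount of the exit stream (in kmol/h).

552 kmol/h

For B: n = n₀ + 1ξ → 129 = 0 + 1ξ, giving ξ = 129 kmol/h.
Outlet amounts (n = n₀ + ν ξ):
  A: 423 − 1(129) = 294
  D: 0 + 1(129) = 129
  B: 0 + 1(129) = 129
Total out = 294 + 129 + 129 = 552 kmol/h.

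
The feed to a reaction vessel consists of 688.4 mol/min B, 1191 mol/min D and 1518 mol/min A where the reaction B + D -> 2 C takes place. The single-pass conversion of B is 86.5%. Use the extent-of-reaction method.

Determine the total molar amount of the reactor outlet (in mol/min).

B reacted = 0.865 × 688.4 = 595.5 mol/min; ν_B = −1, so ξ = 595.5/1 = 595.5 mol/min.
Outlet amounts (n = n₀ + ν ξ):
  B: 688.4 − 1(595.5) = 92.93
  D: 1191 − 1(595.5) = 595.5
  C: 0 + 2(595.5) = 1191
  A: 1518 (inert)
Total out = 92.93 + 595.5 + 1191 + 1518 = 3397 mol/min.

3400 mol/min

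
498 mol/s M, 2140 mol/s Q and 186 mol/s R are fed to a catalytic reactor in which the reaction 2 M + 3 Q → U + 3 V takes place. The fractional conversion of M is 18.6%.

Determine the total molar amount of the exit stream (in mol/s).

M reacted = 0.186 × 498 = 92.63 mol/s; ν_M = −2, so ξ = 92.63/2 = 46.31 mol/s.
Outlet amounts (n = n₀ + ν ξ):
  M: 498 − 2(46.31) = 405.4
  Q: 2140 − 3(46.31) = 2001
  U: 0 + 1(46.31) = 46.31
  V: 0 + 3(46.31) = 138.9
  R: 186 (inert)
Total out = 405.4 + 2001 + 46.31 + 138.9 + 186 = 2778 mol/s.

2780 mol/s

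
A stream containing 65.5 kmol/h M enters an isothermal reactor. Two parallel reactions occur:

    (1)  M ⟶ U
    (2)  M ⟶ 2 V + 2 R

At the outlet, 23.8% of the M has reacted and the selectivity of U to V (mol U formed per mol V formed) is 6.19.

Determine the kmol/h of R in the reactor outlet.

Conversion of M: M consumed = 0.238 × 65.5 = 15.59 kmol/h = 1ξ₁ + 1ξ₂.
Selectivity: 1ξ₁ / (2ξ₂) = 6.19 → ξ₁ = 12.38 ξ₂.
Substitute: (1·12.38 + 1) ξ₂ = 15.59 → ξ₂ = 1.165 kmol/h, ξ₁ = 14.42 kmol/h.
Outlet amounts (n = n₀ + Σ ν·ξ):
  M: 65.5 − 1(14.42) − 1(1.165) = 49.91
  U: 0 + 1(14.42) = 14.42
  V: 0 + 2(1.165) = 2.33
  R: 0 + 2(1.165) = 2.33

2.33 kmol/h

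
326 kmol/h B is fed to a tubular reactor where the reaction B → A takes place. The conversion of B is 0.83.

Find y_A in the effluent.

0.83

B reacted = 0.83 × 326 = 270.6 kmol/h; ν_B = −1, so ξ = 270.6/1 = 270.6 kmol/h.
Outlet amounts (n = n₀ + ν ξ):
  B: 326 − 1(270.6) = 55.42
  A: 0 + 1(270.6) = 270.6
Total out = 326 kmol/h; y_A = 270.6 / 326 = 0.83.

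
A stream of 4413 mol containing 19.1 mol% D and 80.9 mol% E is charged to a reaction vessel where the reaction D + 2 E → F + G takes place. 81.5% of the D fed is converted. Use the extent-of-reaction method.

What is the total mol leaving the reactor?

3730 mol

D reacted = 0.815 × 842.9 = 686.9 mol; ν_D = −1, so ξ = 686.9/1 = 686.9 mol.
Outlet amounts (n = n₀ + ν ξ):
  D: 842.9 − 1(686.9) = 155.9
  E: 3570 − 2(686.9) = 2196
  F: 0 + 1(686.9) = 686.9
  G: 0 + 1(686.9) = 686.9
Total out = 155.9 + 2196 + 686.9 + 686.9 = 3726 mol.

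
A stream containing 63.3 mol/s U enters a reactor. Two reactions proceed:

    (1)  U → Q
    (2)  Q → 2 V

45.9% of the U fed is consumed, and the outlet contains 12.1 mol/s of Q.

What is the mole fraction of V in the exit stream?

Conversion of U: U consumed = 1ξ₁ = 0.459 × 63.3 → ξ₁ = 29.05 mol/s.
Q balance: n_Q = 0 + 1ξ₁ − 1ξ₂ = 12.1 → ξ₂ = (1·29.05 − 12.1)/1 = 16.95 mol/s.
Outlet amounts (n = n₀ + Σ ν·ξ):
  U: 63.3 − 1(29.05) = 34.25
  Q: 0 + 1(29.05) − 1(16.95) = 12.1
  V: 0 + 2(16.95) = 33.91
Total out = 80.25 mol/s; y_V = 33.91 / 80.25 = 0.4225.

0.423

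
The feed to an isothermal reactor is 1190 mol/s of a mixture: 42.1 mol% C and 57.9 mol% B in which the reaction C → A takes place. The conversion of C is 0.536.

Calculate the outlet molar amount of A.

C reacted = 0.536 × 501 = 268.5 mol/s; ν_C = −1, so ξ = 268.5/1 = 268.5 mol/s.
Outlet amounts (n = n₀ + ν ξ):
  C: 501 − 1(268.5) = 232.5
  A: 0 + 1(268.5) = 268.5
  B: 689 (inert)

269 mol/s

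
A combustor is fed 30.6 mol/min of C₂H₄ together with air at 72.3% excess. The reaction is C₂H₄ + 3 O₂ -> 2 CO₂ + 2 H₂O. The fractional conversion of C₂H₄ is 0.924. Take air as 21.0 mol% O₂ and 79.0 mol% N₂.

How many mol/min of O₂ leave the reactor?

Stoichiometric O₂ = 3 × 30.6 = 91.8 mol/min; O₂ fed = 91.8 × 1.723 = 158.2 mol/min.
N₂ fed = 158.2 × 79/21 = 595 mol/min.
Fuel reacted = 0.924 × 30.6 → ξ = 28.27 mol/min.
Outlet (n = n₀ + ν ξ):
  C₂H₄: 30.6 − 1(28.27) = 2.326
  O₂: 158.2 − 3(28.27) = 73.35
  N₂: 595 (inert)
  CO₂: 0 + 2(28.27) = 56.55
  H₂O: 0 + 2(28.27) = 56.55

73.3 mol/min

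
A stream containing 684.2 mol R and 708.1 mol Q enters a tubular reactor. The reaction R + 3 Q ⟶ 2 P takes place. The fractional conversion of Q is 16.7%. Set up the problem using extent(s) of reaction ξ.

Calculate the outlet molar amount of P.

Q reacted = 0.167 × 708.1 = 118.3 mol; ν_Q = −3, so ξ = 118.3/3 = 39.42 mol.
Outlet amounts (n = n₀ + ν ξ):
  R: 684.2 − 1(39.42) = 644.8
  Q: 708.1 − 3(39.42) = 589.8
  P: 0 + 2(39.42) = 78.84

78.8 mol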